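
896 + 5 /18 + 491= 1387.28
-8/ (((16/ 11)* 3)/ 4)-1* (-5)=-7/ 3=-2.33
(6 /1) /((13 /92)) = 552 /13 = 42.46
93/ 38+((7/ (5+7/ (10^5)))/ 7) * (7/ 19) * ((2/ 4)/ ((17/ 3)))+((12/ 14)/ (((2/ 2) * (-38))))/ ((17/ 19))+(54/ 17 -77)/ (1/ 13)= -721478033953/ 753677218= -957.28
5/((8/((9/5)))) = 9/8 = 1.12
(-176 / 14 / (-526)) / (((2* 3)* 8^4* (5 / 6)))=11 / 9425920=0.00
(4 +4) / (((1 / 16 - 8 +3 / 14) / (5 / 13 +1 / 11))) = -60928 / 123695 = -0.49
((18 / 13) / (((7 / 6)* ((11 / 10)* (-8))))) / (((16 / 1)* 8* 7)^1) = -135 / 896896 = -0.00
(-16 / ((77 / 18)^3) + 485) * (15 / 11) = 3319877895 / 5021863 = 661.08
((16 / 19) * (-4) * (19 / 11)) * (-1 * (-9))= -52.36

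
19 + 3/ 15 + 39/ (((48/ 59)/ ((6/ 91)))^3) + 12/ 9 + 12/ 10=9684629959/ 445186560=21.75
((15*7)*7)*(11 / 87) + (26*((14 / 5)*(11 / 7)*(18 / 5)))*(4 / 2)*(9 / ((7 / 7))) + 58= 5483937 / 725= 7564.05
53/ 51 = 1.04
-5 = -5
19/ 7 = 2.71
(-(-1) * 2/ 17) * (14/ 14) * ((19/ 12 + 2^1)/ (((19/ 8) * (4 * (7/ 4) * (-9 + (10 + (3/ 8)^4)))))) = 704512/ 28332591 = 0.02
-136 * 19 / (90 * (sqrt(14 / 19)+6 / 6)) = -24548 / 225+1292 * sqrt(266) / 225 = -15.45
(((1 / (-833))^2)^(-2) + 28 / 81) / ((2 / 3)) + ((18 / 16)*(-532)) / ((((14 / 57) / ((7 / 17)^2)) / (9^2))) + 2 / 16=45084041249445805 / 62424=722222883016.88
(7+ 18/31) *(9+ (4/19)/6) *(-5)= -605125/1767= -342.46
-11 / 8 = -1.38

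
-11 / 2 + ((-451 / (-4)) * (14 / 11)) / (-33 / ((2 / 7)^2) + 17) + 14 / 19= -302181 / 58862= -5.13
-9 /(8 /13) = -14.62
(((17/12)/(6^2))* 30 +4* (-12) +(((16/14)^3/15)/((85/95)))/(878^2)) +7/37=-697981799568749/14968431931320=-46.63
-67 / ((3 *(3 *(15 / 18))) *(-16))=67 / 120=0.56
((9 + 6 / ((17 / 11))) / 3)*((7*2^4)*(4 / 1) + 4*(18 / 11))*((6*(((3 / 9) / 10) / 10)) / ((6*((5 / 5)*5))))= 730 / 561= 1.30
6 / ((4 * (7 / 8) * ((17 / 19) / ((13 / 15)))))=988 / 595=1.66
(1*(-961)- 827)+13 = -1775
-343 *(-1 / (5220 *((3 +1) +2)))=0.01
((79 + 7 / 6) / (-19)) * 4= -962 / 57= -16.88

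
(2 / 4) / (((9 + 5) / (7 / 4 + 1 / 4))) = 1 / 14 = 0.07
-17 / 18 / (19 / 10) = -85 / 171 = -0.50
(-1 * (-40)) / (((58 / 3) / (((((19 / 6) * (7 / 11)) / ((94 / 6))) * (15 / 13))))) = 59850 / 194909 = 0.31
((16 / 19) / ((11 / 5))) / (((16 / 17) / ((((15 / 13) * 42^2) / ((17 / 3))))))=396900 / 2717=146.08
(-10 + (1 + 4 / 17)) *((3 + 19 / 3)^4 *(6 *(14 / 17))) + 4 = -2564313620 / 7803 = -328631.76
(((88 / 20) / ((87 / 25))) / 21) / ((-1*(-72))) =55 / 65772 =0.00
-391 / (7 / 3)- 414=-4071 / 7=-581.57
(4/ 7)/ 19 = 4/ 133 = 0.03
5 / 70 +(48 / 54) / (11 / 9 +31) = 201 / 2030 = 0.10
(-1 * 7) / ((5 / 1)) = -7 / 5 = -1.40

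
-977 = -977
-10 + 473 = 463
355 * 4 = 1420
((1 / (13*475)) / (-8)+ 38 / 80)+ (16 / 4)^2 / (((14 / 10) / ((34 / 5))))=3379731 / 43225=78.19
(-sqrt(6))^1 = -sqrt(6) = -2.45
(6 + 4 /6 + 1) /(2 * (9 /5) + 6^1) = 115 /144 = 0.80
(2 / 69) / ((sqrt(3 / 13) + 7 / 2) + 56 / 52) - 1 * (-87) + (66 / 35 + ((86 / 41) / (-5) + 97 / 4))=125050407403 / 1109364060 - 104 * sqrt(39) / 966345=112.72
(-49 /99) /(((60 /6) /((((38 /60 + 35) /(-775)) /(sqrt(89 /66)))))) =52381*sqrt(5874) /2048557500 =0.00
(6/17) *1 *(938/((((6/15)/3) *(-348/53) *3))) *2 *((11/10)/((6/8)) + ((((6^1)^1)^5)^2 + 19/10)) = -45090234615517/2958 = -15243487023.50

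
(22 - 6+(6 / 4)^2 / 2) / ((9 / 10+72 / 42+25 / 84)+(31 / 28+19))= 14385 / 19336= 0.74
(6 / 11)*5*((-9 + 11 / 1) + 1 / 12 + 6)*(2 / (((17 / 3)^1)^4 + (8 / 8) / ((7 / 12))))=274995 / 6441809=0.04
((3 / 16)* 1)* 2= 3 / 8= 0.38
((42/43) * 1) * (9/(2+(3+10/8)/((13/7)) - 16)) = -936/1247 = -0.75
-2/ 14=-0.14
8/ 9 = 0.89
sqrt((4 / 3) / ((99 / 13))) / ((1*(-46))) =-sqrt(429) / 2277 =-0.01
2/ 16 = 1/ 8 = 0.12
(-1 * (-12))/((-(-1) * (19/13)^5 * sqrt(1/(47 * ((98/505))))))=31188612 * sqrt(47470)/1250429995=5.43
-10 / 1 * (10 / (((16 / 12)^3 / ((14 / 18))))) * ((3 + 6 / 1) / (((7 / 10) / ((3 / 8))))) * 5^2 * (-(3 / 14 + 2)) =7846875 / 896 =8757.67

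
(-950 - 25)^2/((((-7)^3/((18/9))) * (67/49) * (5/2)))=-760500/469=-1621.54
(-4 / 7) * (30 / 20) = -6 / 7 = -0.86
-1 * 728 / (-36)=182 / 9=20.22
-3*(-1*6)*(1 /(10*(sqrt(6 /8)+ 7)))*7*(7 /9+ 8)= 14.06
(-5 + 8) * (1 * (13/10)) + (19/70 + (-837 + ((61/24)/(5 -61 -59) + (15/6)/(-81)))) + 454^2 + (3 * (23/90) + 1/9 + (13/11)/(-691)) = 813948090434879/3964985640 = 205283.99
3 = 3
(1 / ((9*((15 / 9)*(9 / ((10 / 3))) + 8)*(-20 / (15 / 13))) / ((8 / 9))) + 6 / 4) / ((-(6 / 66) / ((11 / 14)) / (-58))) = 92346353 / 122850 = 751.70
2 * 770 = 1540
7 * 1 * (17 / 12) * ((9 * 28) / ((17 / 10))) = 1470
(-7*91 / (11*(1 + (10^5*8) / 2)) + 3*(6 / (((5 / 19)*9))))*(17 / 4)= 32.30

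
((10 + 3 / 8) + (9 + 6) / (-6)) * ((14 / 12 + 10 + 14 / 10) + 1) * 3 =25641 / 80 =320.51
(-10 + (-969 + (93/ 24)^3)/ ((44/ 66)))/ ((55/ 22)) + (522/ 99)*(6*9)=-7483841/ 28160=-265.76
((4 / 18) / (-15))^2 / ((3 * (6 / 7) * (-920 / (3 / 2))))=-7 / 50301000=-0.00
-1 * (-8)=8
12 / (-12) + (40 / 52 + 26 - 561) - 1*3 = -6997 / 13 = -538.23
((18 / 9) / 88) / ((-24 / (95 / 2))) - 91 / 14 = -6.54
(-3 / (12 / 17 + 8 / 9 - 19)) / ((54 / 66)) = 561 / 2663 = 0.21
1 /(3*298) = 0.00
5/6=0.83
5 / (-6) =-5 / 6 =-0.83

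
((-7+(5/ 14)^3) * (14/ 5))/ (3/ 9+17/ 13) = -744237/ 62720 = -11.87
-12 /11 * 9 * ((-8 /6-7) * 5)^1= 4500 /11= 409.09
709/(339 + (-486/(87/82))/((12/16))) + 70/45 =-24905/23643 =-1.05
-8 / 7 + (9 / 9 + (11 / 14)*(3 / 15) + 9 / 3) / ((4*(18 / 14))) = -281 / 840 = -0.33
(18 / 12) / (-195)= -1 / 130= -0.01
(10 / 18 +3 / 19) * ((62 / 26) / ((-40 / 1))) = -1891 / 44460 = -0.04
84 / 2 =42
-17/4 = -4.25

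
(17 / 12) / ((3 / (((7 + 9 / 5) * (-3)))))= -187 / 15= -12.47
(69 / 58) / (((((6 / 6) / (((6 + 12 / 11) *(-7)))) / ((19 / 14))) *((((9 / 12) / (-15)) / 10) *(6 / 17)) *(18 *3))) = 2414425 / 2871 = 840.97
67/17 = 3.94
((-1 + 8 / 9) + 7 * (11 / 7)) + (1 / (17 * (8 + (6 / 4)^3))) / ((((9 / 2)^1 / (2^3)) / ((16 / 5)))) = 760078 / 69615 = 10.92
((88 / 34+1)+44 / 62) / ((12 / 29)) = 21895 / 2108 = 10.39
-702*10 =-7020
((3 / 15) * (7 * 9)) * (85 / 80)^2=18207 / 1280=14.22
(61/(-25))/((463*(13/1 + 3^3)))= -61/463000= -0.00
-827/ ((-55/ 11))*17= 14059/ 5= 2811.80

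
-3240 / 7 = -462.86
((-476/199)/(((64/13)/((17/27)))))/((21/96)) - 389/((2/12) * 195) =-4668604/349245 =-13.37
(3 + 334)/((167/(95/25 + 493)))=837108/835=1002.52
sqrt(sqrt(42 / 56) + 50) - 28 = -28 + sqrt(2 *sqrt(3) + 200) / 2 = -20.87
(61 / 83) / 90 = 61 / 7470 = 0.01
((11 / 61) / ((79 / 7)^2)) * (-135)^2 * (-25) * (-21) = 5157219375 / 380701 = 13546.64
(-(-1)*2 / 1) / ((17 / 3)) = 6 / 17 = 0.35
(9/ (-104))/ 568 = -9/ 59072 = -0.00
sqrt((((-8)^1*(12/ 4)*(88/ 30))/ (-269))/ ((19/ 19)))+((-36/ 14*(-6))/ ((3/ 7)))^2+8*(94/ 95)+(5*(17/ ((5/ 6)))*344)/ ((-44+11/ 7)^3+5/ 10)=4*sqrt(29590)/ 1345+6488086224256/ 4977601285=1303.97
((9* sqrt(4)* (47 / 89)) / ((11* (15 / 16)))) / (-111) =-1504 / 181115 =-0.01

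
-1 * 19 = -19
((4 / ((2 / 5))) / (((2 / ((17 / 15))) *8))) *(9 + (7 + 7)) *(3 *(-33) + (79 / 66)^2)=-166176173 / 104544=-1589.53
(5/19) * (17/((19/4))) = 340/361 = 0.94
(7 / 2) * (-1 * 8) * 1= -28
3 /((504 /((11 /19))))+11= 35123 /3192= 11.00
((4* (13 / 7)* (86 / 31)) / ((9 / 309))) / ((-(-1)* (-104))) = -4429 / 651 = -6.80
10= 10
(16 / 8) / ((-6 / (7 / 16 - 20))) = 313 / 48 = 6.52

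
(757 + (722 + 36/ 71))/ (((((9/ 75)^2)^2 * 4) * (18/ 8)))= 13677734375/ 17253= 792774.26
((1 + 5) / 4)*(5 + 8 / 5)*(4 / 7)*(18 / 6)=594 / 35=16.97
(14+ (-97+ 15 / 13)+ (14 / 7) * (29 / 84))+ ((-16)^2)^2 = 35738345 / 546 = 65454.84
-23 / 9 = -2.56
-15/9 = -5/3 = -1.67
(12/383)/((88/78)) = 117/4213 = 0.03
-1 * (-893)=893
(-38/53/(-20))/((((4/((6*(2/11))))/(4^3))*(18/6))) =608/2915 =0.21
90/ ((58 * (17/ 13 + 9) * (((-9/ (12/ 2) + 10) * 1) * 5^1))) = 117/ 33031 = 0.00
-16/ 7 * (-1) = 16/ 7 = 2.29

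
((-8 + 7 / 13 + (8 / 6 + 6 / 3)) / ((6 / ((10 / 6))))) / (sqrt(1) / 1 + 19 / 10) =-4025 / 10179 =-0.40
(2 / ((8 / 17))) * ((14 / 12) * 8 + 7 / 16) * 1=7973 / 192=41.53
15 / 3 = 5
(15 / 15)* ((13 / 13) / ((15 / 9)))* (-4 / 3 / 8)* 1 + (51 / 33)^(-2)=921 / 2890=0.32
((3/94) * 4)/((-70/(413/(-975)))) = 59/76375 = 0.00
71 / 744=0.10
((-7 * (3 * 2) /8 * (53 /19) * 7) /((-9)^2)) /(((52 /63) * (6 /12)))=-18179 /5928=-3.07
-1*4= -4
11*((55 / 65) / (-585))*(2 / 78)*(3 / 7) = -121 / 692055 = -0.00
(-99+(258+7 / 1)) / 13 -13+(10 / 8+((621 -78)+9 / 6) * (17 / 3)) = 160499 / 52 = 3086.52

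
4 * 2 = 8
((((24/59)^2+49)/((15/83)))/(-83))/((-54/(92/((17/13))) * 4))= 1.07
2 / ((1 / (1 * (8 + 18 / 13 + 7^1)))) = 426 / 13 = 32.77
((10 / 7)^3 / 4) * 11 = 2750 / 343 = 8.02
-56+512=456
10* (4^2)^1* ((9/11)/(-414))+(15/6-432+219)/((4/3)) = -320179/2024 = -158.19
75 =75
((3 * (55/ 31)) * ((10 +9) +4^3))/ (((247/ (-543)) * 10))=-1487277/ 15314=-97.12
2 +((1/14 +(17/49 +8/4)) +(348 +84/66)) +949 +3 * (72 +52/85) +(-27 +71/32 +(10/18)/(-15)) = 59206348811/39584160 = 1495.71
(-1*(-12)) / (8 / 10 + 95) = 60 / 479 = 0.13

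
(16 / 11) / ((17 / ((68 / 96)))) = 2 / 33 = 0.06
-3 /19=-0.16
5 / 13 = 0.38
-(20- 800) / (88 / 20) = 1950 / 11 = 177.27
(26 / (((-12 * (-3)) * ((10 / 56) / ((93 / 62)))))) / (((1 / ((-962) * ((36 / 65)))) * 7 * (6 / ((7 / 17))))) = -13468 / 425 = -31.69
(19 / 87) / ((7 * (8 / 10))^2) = 475 / 68208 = 0.01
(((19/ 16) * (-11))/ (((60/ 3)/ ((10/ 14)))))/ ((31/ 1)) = -209/ 13888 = -0.02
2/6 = 0.33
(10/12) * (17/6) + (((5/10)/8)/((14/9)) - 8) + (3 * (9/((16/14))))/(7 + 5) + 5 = 1381/1008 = 1.37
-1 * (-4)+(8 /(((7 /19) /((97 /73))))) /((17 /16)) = 270652 /8687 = 31.16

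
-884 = -884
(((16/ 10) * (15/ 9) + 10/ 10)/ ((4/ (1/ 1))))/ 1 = 11/ 12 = 0.92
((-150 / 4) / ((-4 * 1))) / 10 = 0.94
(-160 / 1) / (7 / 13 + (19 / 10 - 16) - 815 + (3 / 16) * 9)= 166400 / 859949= 0.19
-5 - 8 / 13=-5.62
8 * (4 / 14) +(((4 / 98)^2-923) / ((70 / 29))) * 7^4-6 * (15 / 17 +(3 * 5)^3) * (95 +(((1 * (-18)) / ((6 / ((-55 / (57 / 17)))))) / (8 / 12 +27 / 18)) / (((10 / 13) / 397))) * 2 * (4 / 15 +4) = -46201736541713 / 22610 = -2043420457.40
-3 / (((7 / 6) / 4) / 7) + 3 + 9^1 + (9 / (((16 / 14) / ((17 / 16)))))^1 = -6609 / 128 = -51.63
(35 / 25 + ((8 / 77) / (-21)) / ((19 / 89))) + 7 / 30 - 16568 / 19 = -267409871 / 307230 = -870.39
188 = 188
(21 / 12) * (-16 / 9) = -28 / 9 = -3.11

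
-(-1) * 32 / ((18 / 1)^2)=8 / 81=0.10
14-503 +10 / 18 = -4396 / 9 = -488.44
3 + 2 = 5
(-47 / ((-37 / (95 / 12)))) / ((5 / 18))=2679 / 74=36.20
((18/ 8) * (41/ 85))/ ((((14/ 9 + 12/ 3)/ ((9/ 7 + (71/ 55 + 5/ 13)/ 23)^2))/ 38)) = 1543284483846219/ 112637437412500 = 13.70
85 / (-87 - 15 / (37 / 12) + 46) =-3145 / 1697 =-1.85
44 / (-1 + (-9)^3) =-22 / 365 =-0.06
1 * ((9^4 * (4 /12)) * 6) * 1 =13122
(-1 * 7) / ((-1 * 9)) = 7 / 9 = 0.78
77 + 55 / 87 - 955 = -76331 / 87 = -877.37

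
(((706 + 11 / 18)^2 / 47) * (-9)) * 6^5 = -34942959576 / 47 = -743467225.02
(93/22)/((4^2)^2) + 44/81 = 255341/456192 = 0.56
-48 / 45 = -16 / 15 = -1.07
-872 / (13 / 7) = -6104 / 13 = -469.54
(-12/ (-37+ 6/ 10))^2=0.11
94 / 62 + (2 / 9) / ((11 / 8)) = 5149 / 3069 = 1.68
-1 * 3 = -3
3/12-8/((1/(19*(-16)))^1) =9729/4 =2432.25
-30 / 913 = -0.03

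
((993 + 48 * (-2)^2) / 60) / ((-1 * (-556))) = 0.04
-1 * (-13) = 13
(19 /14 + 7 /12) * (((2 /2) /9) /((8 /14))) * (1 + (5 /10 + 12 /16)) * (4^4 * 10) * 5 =32600 /3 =10866.67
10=10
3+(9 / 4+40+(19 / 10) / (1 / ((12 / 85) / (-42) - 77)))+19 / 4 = -573023 / 5950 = -96.31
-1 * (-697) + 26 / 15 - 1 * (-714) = 21191 / 15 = 1412.73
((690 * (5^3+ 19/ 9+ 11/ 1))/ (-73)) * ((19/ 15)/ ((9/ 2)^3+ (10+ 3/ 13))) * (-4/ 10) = 225967456/ 34627185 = 6.53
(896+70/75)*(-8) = -107632/15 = -7175.47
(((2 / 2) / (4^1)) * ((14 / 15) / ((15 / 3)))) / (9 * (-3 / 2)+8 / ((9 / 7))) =-21 / 3275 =-0.01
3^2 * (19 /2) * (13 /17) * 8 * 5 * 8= 355680 /17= 20922.35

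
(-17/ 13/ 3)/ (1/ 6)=-34/ 13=-2.62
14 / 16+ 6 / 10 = 59 / 40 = 1.48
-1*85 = -85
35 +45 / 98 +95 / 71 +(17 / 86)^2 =947822861 / 25730684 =36.84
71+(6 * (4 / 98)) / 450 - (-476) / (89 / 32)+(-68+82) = 83779153 / 327075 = 256.15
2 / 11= 0.18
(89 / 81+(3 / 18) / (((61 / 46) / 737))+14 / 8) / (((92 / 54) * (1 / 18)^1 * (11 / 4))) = 5661033 / 15433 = 366.81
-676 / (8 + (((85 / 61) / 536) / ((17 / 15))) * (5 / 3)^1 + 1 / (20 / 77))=-110512480 / 1937863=-57.03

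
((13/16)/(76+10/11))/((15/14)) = 1001/101520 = 0.01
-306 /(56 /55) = -8415 /28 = -300.54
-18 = -18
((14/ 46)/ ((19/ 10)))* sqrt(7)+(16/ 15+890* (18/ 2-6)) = 2671.49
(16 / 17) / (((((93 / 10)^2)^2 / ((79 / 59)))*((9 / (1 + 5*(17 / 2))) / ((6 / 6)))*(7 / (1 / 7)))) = 183280000 / 11029353640641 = 0.00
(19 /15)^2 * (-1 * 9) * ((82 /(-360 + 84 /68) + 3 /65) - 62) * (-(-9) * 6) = 8430738786 /173875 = 48487.35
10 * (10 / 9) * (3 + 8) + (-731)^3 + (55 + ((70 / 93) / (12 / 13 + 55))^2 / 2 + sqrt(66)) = -1785610177641397406 / 4571247321 + sqrt(66) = -390617705.65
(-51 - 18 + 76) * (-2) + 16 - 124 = -122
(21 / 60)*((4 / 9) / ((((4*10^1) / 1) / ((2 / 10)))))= 7 / 9000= 0.00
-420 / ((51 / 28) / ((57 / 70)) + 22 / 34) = -90440 / 621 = -145.64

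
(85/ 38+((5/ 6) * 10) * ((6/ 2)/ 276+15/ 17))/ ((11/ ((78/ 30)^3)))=379195609/ 24515700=15.47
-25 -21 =-46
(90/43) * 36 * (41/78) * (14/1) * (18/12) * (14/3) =2169720/559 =3881.43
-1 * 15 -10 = -25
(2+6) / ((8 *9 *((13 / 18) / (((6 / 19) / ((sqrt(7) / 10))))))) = 120 *sqrt(7) / 1729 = 0.18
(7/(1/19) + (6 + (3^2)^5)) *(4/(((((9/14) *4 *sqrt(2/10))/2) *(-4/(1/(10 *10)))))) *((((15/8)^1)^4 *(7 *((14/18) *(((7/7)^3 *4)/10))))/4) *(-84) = 532913955 *sqrt(5)/2048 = 581851.48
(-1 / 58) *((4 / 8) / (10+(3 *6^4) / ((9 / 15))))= -1 / 752840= -0.00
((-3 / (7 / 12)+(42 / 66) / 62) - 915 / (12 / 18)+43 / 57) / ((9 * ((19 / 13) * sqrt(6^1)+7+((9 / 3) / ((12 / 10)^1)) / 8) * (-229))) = 6585258694144 / 54804348185895 - 623456444416 * sqrt(6) / 25959954403845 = 0.06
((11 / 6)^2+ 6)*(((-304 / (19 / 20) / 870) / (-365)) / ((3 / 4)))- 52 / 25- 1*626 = -2692477934 / 4286925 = -628.07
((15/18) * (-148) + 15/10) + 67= -54.83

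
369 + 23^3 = 12536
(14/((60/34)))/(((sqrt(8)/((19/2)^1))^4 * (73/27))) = 373.43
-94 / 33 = -2.85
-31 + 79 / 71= -2122 / 71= -29.89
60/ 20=3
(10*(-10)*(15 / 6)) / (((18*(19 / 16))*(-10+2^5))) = -0.53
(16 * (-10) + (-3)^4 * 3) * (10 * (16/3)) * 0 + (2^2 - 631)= -627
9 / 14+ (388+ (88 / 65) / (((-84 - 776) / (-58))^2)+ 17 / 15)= 49188291109 / 126194250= 389.78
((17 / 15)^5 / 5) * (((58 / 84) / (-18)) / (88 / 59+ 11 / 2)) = -2429375327 / 1184055468750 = -0.00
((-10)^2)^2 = 10000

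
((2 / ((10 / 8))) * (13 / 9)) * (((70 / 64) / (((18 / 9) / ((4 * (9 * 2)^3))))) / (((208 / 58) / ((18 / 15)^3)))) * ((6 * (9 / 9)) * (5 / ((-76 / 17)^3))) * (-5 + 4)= 6543541179 / 1371800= 4770.04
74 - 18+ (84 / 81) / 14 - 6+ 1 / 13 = 17603 / 351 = 50.15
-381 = -381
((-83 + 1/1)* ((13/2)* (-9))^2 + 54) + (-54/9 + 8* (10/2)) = -561073/2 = -280536.50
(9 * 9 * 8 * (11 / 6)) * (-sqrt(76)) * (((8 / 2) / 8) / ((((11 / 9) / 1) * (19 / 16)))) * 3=-46656 * sqrt(19) / 19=-10703.62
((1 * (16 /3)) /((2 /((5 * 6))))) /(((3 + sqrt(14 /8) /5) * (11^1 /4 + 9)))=96000 /41971-3200 * sqrt(7) /41971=2.09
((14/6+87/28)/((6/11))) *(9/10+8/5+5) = 25135/336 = 74.81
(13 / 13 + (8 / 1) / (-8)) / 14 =0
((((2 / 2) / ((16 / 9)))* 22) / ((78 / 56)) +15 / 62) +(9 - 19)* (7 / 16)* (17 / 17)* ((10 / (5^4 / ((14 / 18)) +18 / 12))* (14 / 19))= 60321869 / 6638619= 9.09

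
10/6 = 5/3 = 1.67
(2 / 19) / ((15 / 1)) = 2 / 285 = 0.01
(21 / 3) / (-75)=-7 / 75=-0.09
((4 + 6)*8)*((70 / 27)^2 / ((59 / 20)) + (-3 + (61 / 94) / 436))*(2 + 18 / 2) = -139615608110 / 220345353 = -633.62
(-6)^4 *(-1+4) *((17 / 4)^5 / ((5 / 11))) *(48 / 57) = 3795277761 / 380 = 9987573.06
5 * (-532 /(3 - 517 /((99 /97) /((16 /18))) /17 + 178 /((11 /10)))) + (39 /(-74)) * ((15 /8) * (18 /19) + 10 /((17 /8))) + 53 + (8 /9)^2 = 505371960088219 /16226592532632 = 31.14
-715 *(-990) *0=0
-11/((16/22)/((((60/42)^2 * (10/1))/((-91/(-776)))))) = -11737000/4459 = -2632.20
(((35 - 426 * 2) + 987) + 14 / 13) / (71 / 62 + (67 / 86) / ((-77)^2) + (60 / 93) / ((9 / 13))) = 158193593712 / 1920764729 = 82.36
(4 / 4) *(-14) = -14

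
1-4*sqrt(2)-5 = -4*sqrt(2)-4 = -9.66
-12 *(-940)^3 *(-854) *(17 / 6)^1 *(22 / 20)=-26528520726400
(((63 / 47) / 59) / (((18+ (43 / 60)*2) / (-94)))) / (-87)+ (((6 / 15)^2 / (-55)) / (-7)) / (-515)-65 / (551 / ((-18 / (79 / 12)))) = 218473784251768 / 674705947733125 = 0.32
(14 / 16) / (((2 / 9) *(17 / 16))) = 63 / 17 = 3.71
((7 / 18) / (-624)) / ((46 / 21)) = -49 / 172224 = -0.00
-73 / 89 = -0.82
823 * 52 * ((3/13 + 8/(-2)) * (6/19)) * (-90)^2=-7839568800/19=-412608884.21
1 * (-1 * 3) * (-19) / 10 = 57 / 10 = 5.70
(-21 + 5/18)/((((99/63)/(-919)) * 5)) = 2423.75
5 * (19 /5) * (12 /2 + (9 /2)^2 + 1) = 2071 /4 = 517.75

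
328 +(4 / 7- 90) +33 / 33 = 1677 / 7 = 239.57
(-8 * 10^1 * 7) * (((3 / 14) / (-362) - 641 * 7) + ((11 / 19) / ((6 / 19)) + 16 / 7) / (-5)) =1364657644 / 543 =2513181.66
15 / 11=1.36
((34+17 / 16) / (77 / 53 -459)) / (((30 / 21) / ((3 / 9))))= -69377 / 3880000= -0.02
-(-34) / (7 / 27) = 918 / 7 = 131.14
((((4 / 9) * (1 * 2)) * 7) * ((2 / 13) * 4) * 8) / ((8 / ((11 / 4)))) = 1232 / 117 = 10.53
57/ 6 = 19/ 2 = 9.50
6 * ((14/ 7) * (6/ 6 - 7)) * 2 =-144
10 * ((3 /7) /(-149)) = -30 /1043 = -0.03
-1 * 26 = -26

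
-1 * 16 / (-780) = 4 / 195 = 0.02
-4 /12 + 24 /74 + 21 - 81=-6661 /111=-60.01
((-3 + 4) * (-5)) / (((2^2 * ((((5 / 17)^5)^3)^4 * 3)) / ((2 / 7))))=-67132880600101282948735355994194317620764746587861166986121564248710884801 / 7285838599102589796530082821846008300781250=-9214159727388164199038816000000.00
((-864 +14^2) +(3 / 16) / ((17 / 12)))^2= 2062522225 / 4624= 446047.19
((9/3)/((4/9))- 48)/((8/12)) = -495/8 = -61.88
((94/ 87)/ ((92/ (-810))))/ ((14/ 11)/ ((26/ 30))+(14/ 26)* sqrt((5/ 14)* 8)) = -4.00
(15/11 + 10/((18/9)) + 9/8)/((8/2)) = 1.87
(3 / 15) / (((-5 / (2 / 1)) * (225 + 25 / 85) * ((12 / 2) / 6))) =-17 / 47875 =-0.00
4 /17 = 0.24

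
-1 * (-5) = 5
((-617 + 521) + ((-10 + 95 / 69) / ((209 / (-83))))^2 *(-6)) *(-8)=1330.91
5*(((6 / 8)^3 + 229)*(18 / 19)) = 660735 / 608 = 1086.74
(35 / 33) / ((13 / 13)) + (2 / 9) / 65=6847 / 6435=1.06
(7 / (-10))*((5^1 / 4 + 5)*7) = -245 / 8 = -30.62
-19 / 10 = -1.90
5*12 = 60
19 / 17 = 1.12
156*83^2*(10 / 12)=895570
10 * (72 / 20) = 36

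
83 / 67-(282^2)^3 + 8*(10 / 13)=-438039026309530265 / 871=-502915070389816.61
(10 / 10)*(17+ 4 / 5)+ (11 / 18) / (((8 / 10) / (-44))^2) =167977 / 90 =1866.41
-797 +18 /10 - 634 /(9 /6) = -18268 /15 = -1217.87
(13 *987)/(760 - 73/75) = 74025/4379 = 16.90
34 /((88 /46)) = 391 /22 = 17.77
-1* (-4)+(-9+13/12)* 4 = -83/3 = -27.67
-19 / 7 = -2.71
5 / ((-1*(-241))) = 5 / 241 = 0.02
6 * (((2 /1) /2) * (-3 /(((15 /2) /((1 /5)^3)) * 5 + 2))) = -36 /9379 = -0.00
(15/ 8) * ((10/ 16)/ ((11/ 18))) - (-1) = 1027/ 352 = 2.92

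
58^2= 3364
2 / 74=1 / 37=0.03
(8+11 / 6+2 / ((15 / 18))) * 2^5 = 5872 / 15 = 391.47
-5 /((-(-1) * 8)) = -5 /8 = -0.62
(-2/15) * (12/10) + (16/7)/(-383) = -11124/67025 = -0.17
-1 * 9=-9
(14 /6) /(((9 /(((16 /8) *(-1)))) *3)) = -14 /81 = -0.17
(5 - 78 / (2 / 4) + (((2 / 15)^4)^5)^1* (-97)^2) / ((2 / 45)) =-50211376624202718405432791 / 14778918800354003906250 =-3397.50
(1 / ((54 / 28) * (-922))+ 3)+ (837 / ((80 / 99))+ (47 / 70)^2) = 253533689537 / 243961200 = 1039.24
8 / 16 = 1 / 2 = 0.50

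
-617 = -617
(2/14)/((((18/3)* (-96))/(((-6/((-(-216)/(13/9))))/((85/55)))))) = 143/22208256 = 0.00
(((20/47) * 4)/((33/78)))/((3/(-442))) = -919360/1551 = -592.75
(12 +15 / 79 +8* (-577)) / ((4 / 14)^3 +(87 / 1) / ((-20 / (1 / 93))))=77344654660 / 393973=196319.68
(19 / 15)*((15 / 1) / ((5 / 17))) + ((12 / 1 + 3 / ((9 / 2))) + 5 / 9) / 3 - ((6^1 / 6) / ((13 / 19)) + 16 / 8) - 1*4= 108013 / 1755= 61.55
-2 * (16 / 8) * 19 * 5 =-380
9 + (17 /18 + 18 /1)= 503 /18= 27.94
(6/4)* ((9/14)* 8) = 54/7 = 7.71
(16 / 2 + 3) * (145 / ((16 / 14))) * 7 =78155 / 8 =9769.38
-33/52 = -0.63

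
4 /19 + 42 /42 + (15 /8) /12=831 /608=1.37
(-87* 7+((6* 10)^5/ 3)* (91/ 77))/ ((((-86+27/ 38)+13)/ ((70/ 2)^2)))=-156854568161550/ 30217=-5190937821.81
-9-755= -764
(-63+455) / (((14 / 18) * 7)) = 72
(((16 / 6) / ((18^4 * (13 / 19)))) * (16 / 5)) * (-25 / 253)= -760 / 64737387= -0.00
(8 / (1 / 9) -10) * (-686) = -42532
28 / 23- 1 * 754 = -17314 / 23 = -752.78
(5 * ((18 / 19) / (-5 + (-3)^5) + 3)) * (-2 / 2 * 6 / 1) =-105885 / 1178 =-89.89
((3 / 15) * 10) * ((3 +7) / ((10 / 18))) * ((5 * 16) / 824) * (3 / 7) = 1080 / 721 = 1.50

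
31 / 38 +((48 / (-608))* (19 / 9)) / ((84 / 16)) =0.78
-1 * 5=-5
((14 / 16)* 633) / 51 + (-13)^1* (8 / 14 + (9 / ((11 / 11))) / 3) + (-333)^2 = 105532467 / 952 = 110853.43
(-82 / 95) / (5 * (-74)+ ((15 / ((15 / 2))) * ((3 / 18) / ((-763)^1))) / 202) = 37914996 / 16252586795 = 0.00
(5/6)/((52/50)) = 125/156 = 0.80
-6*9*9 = -486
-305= -305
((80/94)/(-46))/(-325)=4/70265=0.00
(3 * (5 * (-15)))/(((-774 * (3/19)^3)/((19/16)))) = 3258025/37152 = 87.69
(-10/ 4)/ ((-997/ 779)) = 3895/ 1994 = 1.95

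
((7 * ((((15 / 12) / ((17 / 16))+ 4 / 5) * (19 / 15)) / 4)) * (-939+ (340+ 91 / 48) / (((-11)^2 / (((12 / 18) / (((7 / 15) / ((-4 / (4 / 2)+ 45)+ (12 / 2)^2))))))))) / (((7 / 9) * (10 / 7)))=-5029653153 / 2057000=-2445.14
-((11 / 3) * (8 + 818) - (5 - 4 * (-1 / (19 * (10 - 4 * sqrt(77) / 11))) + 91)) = -41288684 / 14079 + 4 * sqrt(77) / 4693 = -2932.64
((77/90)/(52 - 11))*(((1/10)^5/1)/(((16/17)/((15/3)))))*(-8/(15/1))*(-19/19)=1309/2214000000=0.00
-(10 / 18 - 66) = 589 / 9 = 65.44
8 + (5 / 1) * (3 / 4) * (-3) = -13 / 4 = -3.25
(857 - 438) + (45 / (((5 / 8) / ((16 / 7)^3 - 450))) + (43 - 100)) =-10694122 / 343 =-31178.20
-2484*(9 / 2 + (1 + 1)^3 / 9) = -13386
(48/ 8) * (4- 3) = 6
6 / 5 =1.20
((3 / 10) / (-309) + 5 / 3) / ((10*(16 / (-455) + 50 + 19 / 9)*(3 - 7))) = -1405131 / 1757188240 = -0.00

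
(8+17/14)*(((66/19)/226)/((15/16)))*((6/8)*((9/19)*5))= 76626/285551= 0.27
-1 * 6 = -6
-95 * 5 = -475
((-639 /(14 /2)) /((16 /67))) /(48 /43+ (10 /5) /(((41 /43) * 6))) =-226437957 /868336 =-260.77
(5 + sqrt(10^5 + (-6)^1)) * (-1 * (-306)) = 1530 + 5202 * sqrt(346) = 98292.79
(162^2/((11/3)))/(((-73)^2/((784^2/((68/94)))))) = 1137237760512/996523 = 1141205.73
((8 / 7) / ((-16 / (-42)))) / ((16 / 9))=27 / 16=1.69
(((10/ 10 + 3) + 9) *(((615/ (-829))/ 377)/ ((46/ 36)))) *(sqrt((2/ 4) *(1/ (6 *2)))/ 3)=-615 *sqrt(6)/ 1105886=-0.00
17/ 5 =3.40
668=668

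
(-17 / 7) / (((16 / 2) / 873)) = -265.02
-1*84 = -84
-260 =-260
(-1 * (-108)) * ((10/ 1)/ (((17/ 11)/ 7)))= 83160/ 17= 4891.76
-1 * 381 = -381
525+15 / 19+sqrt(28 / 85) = 2 * sqrt(595) / 85+9990 / 19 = 526.36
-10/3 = -3.33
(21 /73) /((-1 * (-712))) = 0.00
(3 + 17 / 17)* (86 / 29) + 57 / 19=431 / 29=14.86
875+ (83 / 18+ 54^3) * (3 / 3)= 2850185 / 18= 158343.61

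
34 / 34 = 1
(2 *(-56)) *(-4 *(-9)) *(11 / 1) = -44352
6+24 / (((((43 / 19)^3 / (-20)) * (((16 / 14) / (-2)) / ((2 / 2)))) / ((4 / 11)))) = 28293702 / 874577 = 32.35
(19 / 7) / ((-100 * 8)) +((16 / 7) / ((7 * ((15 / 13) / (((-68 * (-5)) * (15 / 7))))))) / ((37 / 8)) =452573553 / 10152800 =44.58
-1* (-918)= 918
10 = 10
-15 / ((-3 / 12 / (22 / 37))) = 1320 / 37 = 35.68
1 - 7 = -6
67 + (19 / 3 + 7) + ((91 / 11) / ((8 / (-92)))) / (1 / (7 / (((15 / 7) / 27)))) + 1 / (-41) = -112444019 / 13530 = -8310.72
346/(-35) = -346/35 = -9.89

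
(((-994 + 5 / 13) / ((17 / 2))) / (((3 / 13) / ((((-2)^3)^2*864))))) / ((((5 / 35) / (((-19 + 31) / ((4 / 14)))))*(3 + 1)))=-34998663168 / 17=-2058744892.24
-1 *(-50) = 50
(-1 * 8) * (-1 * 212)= 1696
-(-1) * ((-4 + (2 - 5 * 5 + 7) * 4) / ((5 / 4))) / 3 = -272 / 15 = -18.13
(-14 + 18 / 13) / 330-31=-66577 / 2145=-31.04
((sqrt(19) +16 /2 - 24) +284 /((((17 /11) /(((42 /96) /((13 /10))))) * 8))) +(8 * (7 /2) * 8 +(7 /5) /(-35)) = sqrt(19) +19067039 /88400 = 220.05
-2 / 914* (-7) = 0.02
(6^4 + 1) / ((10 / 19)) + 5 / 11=271123 / 110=2464.75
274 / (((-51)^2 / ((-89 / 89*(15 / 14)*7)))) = -685 / 867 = -0.79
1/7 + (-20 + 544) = 524.14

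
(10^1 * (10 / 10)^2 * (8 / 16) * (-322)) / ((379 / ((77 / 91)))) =-17710 / 4927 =-3.59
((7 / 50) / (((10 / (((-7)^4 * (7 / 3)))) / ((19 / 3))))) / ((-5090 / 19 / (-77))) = 142.78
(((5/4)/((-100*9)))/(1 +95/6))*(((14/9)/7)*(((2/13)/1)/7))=-1/2481570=-0.00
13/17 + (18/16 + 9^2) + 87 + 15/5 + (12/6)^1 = 174.89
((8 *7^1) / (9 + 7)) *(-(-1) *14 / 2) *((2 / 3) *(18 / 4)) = 73.50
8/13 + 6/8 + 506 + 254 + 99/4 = 20439/26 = 786.12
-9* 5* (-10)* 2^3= 3600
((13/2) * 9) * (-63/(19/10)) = -36855/19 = -1939.74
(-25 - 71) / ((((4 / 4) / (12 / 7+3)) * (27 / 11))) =-3872 / 21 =-184.38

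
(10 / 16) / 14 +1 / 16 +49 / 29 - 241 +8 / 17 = -3295465 / 13804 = -238.73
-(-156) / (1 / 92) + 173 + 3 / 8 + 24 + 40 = 116715 / 8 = 14589.38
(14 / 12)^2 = 49 / 36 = 1.36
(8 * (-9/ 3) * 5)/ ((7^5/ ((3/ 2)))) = -180/ 16807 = -0.01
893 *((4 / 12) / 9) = 893 / 27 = 33.07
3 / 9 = 1 / 3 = 0.33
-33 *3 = -99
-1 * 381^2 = -145161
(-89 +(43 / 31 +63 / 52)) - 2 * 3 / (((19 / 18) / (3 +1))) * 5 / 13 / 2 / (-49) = -86.31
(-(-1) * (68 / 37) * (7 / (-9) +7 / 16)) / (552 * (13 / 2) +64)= -833 / 4864464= -0.00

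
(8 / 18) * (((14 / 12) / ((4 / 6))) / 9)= 7 / 81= 0.09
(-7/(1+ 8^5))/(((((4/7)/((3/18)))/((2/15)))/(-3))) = 49/1966140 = 0.00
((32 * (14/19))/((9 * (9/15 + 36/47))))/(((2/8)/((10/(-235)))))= -17920/54891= -0.33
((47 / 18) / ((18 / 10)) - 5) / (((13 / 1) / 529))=-304175 / 2106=-144.43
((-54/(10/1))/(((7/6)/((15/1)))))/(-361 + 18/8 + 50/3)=5832/28735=0.20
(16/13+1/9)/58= 157/6786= 0.02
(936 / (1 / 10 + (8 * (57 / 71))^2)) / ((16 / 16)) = 47183760 / 2084401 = 22.64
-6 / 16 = -3 / 8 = -0.38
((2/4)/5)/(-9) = -1/90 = -0.01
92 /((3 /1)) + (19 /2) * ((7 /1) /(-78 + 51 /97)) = 448019 /15030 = 29.81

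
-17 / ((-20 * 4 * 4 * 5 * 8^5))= 17 / 52428800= 0.00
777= 777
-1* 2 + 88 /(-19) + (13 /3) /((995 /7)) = -374381 /56715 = -6.60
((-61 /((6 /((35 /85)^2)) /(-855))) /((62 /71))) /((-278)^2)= 60482415 /2769549424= 0.02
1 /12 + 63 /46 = 401 /276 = 1.45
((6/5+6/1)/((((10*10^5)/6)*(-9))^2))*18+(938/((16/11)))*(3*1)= 302285156250009/156250000000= 1934.63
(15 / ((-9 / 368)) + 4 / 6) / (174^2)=-919 / 45414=-0.02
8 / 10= 4 / 5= 0.80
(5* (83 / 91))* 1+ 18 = 2053 / 91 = 22.56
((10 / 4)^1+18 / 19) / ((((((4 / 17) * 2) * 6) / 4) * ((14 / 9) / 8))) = 6681 / 266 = 25.12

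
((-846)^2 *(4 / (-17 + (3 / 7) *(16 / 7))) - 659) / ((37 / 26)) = -126036.80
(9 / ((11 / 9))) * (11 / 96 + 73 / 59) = 206739 / 20768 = 9.95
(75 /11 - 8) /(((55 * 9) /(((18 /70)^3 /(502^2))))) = -1053 /6536826257500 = -0.00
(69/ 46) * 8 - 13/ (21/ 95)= -983/ 21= -46.81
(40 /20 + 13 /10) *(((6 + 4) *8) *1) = 264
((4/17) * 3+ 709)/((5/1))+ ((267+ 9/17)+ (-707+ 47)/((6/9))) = -9869/17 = -580.53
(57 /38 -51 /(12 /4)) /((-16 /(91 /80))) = 2821 /2560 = 1.10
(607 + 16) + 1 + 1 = 625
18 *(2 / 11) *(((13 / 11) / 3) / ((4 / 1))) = 39 / 121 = 0.32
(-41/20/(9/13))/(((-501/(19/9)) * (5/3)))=10127/1352700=0.01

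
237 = 237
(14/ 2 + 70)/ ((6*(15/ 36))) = 154/ 5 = 30.80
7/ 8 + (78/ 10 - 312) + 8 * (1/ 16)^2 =-48527/ 160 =-303.29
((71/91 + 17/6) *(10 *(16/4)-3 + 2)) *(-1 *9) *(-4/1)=35514/7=5073.43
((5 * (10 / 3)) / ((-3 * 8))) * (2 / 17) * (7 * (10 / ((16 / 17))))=-875 / 144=-6.08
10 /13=0.77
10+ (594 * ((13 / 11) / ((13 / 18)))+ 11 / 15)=14741 / 15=982.73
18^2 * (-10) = -3240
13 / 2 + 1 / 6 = 20 / 3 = 6.67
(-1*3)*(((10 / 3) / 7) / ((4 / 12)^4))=-810 / 7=-115.71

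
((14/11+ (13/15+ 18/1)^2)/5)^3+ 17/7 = 4837799218201535198/13265806640625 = 364681.87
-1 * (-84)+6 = 90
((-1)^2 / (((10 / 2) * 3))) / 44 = 1 / 660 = 0.00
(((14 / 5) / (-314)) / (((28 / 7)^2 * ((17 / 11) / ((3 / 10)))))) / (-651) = 11 / 66191200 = 0.00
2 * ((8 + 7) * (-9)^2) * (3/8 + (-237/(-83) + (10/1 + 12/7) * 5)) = 349014825/2324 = 150178.50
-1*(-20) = 20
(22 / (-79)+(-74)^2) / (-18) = -72097 / 237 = -304.21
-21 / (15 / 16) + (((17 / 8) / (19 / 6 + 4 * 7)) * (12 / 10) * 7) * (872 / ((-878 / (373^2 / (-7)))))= 54486050 / 4829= 11283.09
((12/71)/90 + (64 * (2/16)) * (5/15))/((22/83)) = 10.07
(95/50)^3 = 6859/1000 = 6.86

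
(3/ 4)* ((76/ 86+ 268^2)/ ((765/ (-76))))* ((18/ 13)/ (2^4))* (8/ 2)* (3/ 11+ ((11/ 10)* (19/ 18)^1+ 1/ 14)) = -529982789/ 190060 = -2788.50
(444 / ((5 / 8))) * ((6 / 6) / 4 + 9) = 32856 / 5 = 6571.20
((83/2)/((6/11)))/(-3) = -913/36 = -25.36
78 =78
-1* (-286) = 286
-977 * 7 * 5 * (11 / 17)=-376145 / 17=-22126.18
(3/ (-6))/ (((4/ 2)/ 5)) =-1.25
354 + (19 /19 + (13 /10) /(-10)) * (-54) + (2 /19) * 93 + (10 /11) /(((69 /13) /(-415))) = 177182971 /721050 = 245.73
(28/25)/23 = 28/575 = 0.05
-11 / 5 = -2.20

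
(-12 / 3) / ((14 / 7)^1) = -2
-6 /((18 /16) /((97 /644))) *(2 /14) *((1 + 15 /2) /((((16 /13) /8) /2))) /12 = -21437 /20286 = -1.06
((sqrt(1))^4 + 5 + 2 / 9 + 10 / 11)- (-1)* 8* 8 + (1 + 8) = 7933 / 99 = 80.13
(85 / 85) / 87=1 / 87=0.01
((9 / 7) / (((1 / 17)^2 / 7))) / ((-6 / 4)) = -1734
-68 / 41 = -1.66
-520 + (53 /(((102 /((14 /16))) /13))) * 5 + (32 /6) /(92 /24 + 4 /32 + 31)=-335667547 /684624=-490.29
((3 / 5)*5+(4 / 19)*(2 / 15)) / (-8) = -863 / 2280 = -0.38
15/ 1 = 15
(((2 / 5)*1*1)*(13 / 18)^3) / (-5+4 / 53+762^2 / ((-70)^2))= 168805 / 127230912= 0.00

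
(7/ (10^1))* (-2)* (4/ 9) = -28/ 45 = -0.62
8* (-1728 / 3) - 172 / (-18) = -41386 / 9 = -4598.44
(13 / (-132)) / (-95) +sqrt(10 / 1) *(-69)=13 / 12540 - 69 *sqrt(10)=-218.20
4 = 4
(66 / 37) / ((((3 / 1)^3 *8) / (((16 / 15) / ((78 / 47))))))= 1034 / 194805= 0.01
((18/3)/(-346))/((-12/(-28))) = -7/173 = -0.04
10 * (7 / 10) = 7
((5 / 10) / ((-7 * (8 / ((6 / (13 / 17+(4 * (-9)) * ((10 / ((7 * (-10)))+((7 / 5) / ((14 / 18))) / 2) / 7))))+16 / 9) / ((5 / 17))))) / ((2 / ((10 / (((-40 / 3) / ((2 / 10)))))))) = -945 / 1436096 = -0.00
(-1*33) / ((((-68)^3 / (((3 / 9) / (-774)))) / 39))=-0.00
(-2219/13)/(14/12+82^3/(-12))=13314/3583801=0.00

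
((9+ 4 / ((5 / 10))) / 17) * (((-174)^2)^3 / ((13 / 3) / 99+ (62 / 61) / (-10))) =-1256960941388808480 / 2621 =-479573041353990.26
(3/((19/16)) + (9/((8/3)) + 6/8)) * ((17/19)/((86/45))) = 3.11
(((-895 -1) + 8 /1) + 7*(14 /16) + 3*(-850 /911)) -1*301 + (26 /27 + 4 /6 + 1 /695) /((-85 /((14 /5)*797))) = -71403540383053 /58122711000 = -1228.50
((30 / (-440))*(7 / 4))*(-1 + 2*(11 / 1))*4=-441 / 44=-10.02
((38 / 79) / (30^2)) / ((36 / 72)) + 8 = 142219 / 17775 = 8.00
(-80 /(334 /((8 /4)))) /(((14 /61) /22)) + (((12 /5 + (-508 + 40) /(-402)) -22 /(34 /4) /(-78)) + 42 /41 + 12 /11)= -4708149942422 /117097975995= -40.21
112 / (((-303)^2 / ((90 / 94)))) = 560 / 479447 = 0.00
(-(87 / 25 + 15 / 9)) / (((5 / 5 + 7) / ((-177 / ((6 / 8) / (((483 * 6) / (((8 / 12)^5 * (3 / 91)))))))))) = 40539917691 / 400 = 101349794.23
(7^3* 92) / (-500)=-7889 / 125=-63.11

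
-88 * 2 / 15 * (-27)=1584 / 5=316.80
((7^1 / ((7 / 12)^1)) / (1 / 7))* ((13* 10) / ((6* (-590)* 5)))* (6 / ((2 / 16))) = -8736 / 295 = -29.61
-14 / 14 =-1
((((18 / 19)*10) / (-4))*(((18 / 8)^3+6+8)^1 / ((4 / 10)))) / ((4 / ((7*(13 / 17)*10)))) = -166359375 / 82688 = -2011.89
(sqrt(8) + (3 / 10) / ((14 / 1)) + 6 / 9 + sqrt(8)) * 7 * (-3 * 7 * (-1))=932.71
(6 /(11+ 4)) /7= 2 /35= 0.06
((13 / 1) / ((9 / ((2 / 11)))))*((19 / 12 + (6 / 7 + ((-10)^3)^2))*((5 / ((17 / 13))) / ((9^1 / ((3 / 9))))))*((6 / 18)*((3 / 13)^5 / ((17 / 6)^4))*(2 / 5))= 0.05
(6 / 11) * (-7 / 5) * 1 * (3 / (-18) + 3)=-119 / 55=-2.16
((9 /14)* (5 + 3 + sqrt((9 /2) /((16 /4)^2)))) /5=27* sqrt(2) /560 + 36 /35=1.10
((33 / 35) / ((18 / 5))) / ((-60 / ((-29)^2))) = -9251 / 2520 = -3.67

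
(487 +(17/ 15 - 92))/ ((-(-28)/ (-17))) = -50507/ 210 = -240.51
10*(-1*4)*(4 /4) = -40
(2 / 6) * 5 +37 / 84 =59 / 28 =2.11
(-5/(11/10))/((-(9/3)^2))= 50/99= 0.51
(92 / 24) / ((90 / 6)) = 23 / 90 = 0.26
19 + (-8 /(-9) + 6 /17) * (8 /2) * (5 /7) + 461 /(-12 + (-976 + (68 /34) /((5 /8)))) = 116441021 /5273604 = 22.08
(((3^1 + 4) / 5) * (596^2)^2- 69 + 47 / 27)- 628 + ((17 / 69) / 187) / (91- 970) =1767807544265747981 / 10007415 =176649768623.14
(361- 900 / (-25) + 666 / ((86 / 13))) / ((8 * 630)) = 535 / 5418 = 0.10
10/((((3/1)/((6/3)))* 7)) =20/21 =0.95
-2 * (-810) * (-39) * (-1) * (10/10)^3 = 63180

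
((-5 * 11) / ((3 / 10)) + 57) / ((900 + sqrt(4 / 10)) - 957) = 379 * sqrt(10) / 48729 + 36005 / 16243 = 2.24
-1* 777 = -777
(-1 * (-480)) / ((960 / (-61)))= -61 / 2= -30.50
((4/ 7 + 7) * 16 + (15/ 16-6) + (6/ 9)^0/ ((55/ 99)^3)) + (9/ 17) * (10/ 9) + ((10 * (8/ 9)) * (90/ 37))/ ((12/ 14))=3902620651/ 26418000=147.73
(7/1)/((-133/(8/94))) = -4/893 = -0.00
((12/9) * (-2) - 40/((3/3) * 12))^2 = 36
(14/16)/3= 7/24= 0.29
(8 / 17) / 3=8 / 51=0.16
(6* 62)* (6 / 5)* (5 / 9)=248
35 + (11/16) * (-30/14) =3755/112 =33.53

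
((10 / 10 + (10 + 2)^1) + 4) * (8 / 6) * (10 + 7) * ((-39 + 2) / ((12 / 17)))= -181781 / 9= -20197.89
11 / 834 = 0.01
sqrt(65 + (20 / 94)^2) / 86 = 0.09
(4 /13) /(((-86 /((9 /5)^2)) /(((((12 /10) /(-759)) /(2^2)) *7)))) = 567 /17678375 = 0.00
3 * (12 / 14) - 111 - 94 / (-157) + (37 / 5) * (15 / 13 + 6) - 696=-53639926 / 71435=-750.89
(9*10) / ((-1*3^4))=-10 / 9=-1.11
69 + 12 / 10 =351 / 5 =70.20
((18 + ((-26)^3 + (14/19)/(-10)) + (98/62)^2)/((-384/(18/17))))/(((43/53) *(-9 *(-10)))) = 0.66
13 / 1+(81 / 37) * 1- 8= 266 / 37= 7.19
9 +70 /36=197 /18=10.94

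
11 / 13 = 0.85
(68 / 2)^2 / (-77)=-1156 / 77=-15.01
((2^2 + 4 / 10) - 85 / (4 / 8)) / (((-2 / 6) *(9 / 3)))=828 / 5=165.60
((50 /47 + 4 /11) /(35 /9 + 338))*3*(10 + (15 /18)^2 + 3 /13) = 5660091 /41361034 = 0.14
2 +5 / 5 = 3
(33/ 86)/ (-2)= -0.19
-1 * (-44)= 44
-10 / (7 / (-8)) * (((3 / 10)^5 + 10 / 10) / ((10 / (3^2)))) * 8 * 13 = 23456862 / 21875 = 1072.31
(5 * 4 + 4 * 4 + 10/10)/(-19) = -37/19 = -1.95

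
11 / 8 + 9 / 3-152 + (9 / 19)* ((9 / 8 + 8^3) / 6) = -32563 / 304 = -107.12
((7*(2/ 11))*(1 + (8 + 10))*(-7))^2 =28653.26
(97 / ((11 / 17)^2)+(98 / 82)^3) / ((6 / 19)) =6163276753 / 8339441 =739.05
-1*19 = -19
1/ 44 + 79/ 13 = 3489/ 572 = 6.10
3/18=1/6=0.17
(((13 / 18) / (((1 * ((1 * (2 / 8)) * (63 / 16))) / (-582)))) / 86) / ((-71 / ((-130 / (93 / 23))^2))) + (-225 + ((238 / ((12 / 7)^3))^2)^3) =11116396473.40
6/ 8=3/ 4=0.75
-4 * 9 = -36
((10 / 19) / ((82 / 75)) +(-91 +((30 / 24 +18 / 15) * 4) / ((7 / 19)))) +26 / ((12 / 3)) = -447291 / 7790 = -57.42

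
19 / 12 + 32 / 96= 23 / 12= 1.92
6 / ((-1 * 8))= -3 / 4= -0.75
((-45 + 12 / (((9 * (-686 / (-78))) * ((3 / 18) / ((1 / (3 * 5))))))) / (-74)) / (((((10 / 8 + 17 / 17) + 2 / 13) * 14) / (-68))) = -1841372 / 1500625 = -1.23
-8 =-8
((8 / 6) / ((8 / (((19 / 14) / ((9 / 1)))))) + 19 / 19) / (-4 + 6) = 775 / 1512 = 0.51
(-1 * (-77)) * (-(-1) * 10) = 770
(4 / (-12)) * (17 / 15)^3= -4913 / 10125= -0.49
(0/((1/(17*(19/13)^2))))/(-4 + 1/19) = 0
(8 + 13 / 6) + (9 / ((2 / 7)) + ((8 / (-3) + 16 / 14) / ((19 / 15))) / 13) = 215645 / 5187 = 41.57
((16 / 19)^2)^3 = 16777216 / 47045881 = 0.36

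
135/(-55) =-27/11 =-2.45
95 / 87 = 1.09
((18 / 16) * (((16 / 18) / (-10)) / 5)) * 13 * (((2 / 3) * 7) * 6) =-182 / 25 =-7.28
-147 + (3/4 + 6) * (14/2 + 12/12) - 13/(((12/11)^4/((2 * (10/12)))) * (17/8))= -13245521/132192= -100.20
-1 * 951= -951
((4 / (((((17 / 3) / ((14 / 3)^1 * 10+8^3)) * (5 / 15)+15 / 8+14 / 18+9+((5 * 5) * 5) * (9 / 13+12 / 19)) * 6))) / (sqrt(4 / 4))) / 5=4967664 / 6599864105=0.00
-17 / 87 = -0.20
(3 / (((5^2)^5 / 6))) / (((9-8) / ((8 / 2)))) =72 / 9765625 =0.00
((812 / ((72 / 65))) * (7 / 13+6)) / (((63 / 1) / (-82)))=-505325 / 81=-6238.58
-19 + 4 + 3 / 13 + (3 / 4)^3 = -11937 / 832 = -14.35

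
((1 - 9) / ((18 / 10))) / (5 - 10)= 8 / 9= 0.89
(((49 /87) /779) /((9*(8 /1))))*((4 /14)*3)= 7 /813276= 0.00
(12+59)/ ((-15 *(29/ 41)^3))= -4893391/ 365835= -13.38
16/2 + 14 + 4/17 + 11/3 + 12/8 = 2795/102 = 27.40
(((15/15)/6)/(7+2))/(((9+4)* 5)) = 1/3510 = 0.00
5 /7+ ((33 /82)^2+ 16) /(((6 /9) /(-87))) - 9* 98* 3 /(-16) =-91455295 /47068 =-1943.05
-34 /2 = -17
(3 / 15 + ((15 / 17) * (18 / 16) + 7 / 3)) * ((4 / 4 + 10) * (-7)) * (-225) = 8307915 / 136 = 61087.61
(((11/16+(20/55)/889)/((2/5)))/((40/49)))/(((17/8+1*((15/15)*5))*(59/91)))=68562221/150339552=0.46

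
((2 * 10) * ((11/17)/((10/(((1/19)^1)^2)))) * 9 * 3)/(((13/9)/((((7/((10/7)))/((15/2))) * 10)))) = 0.44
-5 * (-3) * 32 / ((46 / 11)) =2640 / 23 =114.78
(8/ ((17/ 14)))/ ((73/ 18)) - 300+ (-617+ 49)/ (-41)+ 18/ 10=-71925851/ 254405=-282.72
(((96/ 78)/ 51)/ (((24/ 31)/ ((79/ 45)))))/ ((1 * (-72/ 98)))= -120001/ 1611090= -0.07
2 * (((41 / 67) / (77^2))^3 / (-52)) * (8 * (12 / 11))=-3308208 / 8964060863287230701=-0.00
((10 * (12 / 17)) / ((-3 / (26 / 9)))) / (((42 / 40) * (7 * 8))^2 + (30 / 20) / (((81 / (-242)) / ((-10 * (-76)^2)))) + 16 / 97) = -1891500 / 72992112407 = -0.00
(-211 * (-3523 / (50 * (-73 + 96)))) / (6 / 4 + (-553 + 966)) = 743353 / 476675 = 1.56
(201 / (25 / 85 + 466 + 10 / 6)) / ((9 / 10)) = 5695 / 11933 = 0.48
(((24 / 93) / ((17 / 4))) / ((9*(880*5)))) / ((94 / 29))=29 / 61303275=0.00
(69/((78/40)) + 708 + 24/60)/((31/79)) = 3819334/2015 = 1895.45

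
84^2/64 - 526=-1663/4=-415.75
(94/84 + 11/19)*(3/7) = 1355/1862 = 0.73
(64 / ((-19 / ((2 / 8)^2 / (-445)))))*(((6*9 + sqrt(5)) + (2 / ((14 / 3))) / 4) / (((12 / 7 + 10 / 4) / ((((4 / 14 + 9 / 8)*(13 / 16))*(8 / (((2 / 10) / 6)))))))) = 3081*sqrt(5) / 99769 + 4667715 / 2793532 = 1.74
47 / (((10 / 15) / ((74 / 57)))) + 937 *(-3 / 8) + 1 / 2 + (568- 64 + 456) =106499 / 152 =700.65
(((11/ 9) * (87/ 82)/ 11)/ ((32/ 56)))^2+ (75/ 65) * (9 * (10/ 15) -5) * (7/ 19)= 111845503/ 239159232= 0.47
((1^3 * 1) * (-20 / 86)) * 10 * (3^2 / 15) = -60 / 43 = -1.40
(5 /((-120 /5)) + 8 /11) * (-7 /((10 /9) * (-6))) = 959 /1760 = 0.54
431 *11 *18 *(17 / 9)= 161194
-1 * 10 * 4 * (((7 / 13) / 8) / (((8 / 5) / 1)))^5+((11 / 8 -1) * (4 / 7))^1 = 74749316057831 / 348838720176128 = 0.21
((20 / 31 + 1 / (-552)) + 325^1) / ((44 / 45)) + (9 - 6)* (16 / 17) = 1433011143 / 4266592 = 335.87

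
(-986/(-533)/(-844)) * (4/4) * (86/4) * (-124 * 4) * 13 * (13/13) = 2628676/8651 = 303.86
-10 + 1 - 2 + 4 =-7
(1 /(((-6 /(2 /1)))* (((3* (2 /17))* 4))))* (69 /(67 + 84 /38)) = -7429 /31560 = -0.24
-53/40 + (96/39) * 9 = 10831/520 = 20.83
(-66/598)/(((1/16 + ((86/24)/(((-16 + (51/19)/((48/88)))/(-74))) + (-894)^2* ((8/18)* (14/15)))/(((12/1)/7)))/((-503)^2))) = -2530838906640/17529251117183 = -0.14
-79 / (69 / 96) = -2528 / 23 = -109.91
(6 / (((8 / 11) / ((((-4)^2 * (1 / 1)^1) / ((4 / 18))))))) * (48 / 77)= 2592 / 7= 370.29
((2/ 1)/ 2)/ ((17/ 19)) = 19/ 17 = 1.12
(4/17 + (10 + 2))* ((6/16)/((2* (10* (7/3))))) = 117/1190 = 0.10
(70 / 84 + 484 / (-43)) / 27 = -2689 / 6966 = -0.39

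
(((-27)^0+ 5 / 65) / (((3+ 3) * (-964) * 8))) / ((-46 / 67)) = 469 / 13835328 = 0.00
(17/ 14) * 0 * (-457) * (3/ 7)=0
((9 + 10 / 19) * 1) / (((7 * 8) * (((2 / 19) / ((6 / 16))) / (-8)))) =-543 / 112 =-4.85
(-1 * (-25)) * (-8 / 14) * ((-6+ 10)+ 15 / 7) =-4300 / 49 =-87.76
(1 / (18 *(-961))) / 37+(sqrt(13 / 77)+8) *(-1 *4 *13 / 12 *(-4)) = 52 *sqrt(1001) / 231+88750271 / 640026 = 145.79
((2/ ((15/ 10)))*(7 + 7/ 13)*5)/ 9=1960/ 351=5.58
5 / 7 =0.71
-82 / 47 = -1.74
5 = 5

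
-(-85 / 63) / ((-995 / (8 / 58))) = -68 / 363573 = -0.00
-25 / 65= -5 / 13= -0.38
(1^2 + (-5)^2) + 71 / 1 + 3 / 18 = 583 / 6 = 97.17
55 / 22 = 5 / 2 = 2.50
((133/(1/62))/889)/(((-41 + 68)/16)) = 18848/3429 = 5.50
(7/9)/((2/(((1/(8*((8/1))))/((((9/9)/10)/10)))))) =175/288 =0.61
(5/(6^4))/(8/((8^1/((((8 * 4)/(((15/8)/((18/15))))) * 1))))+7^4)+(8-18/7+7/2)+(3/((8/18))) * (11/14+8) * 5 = 167748633245/549191664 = 305.45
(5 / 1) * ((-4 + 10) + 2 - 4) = 20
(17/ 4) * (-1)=-17/ 4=-4.25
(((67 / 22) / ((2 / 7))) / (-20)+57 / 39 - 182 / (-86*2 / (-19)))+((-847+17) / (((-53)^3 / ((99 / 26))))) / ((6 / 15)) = -1400483647807 / 73235573840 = -19.12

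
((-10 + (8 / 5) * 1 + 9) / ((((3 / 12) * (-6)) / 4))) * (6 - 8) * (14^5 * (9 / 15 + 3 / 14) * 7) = 245247744 / 25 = 9809909.76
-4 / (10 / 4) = -8 / 5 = -1.60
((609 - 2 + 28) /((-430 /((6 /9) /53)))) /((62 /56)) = -0.02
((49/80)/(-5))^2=2401/160000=0.02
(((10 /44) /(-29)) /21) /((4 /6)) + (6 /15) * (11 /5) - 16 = -15.12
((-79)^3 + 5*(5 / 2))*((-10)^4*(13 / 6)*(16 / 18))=-256373780000 / 27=-9495325185.19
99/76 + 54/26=3339/988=3.38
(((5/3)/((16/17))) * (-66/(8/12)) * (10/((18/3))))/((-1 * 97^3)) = 4675/14602768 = 0.00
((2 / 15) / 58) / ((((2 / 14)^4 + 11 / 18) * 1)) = 14406 / 3832205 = 0.00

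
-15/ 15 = -1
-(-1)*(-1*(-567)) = 567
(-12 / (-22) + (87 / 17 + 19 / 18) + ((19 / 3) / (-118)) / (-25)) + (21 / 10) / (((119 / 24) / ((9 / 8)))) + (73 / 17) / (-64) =1132808623 / 158875200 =7.13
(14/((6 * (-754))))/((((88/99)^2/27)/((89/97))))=-454167/4680832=-0.10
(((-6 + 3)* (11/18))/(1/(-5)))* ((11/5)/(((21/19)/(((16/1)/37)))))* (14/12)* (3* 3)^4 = 2234628/37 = 60395.35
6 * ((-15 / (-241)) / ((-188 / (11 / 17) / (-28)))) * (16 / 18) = 6160 / 192559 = 0.03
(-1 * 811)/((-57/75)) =20275/19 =1067.11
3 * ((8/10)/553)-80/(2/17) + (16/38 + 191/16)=-561189047/840560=-667.64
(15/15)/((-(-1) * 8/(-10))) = -5/4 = -1.25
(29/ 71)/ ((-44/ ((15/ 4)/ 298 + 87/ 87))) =-493/ 52448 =-0.01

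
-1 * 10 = -10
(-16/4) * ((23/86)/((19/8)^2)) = -2944/15523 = -0.19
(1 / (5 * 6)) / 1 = 1 / 30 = 0.03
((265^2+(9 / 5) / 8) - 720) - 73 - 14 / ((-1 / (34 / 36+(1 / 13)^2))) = 4225066049 / 60840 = 69445.53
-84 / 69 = -28 / 23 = -1.22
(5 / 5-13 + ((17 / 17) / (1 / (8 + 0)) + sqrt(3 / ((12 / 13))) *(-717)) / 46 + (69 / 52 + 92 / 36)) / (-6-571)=85505 / 6210828 + 717 *sqrt(13) / 53084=0.06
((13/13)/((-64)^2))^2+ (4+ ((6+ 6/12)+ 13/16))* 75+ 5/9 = 128193658889/150994944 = 848.99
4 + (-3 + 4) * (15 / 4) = 31 / 4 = 7.75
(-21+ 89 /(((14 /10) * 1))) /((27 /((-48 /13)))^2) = 76288 /95823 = 0.80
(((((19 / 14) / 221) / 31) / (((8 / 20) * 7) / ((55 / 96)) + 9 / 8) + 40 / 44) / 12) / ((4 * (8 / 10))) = 15858755725 / 669849564384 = 0.02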